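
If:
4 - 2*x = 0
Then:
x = 2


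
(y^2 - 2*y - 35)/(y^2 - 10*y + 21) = (y + 5)/(y - 3)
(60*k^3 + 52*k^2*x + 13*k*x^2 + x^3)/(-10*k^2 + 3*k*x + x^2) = (12*k^2 + 8*k*x + x^2)/(-2*k + x)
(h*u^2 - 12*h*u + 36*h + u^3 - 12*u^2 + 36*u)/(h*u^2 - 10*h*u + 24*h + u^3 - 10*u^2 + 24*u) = (u - 6)/(u - 4)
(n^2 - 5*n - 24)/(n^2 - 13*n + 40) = (n + 3)/(n - 5)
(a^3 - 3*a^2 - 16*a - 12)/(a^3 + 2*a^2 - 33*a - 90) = (a^2 + 3*a + 2)/(a^2 + 8*a + 15)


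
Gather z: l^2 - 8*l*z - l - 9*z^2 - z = l^2 - l - 9*z^2 + z*(-8*l - 1)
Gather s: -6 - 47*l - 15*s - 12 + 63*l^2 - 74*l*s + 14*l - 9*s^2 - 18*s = 63*l^2 - 33*l - 9*s^2 + s*(-74*l - 33) - 18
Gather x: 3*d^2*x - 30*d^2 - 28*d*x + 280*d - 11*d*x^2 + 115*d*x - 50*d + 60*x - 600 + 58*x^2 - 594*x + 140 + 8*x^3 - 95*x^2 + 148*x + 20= -30*d^2 + 230*d + 8*x^3 + x^2*(-11*d - 37) + x*(3*d^2 + 87*d - 386) - 440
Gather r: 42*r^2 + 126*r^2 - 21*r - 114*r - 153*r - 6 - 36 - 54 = 168*r^2 - 288*r - 96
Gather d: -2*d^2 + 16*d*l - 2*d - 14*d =-2*d^2 + d*(16*l - 16)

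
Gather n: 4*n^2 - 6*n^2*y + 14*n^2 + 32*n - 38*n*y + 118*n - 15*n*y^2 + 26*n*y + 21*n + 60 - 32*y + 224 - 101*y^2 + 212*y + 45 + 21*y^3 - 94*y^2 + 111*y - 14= n^2*(18 - 6*y) + n*(-15*y^2 - 12*y + 171) + 21*y^3 - 195*y^2 + 291*y + 315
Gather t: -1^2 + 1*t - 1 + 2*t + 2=3*t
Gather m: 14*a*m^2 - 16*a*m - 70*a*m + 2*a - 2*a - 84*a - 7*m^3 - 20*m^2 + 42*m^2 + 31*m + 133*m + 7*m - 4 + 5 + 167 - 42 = -84*a - 7*m^3 + m^2*(14*a + 22) + m*(171 - 86*a) + 126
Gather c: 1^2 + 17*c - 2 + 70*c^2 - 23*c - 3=70*c^2 - 6*c - 4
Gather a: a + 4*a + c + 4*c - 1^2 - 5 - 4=5*a + 5*c - 10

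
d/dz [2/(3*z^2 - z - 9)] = 2*(1 - 6*z)/(-3*z^2 + z + 9)^2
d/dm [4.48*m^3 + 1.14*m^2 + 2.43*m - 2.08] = 13.44*m^2 + 2.28*m + 2.43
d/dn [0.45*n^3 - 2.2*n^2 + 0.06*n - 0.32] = 1.35*n^2 - 4.4*n + 0.06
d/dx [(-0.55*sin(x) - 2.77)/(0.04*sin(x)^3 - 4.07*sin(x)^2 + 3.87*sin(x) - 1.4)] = (0.044*sin(x)^3 - 1.9061*sin(x)^2 - 22.5478*sin(x) + 11.4899)*cos(x)/(0.0016*sin(x)^6 - 0.3256*sin(x)^5 + 16.8745*sin(x)^4 - 31.6138*sin(x)^3 + 26.3729*sin(x)^2 - 10.836*sin(x) + 1.96)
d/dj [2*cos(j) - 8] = -2*sin(j)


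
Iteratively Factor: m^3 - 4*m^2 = (m)*(m^2 - 4*m) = m*(m - 4)*(m)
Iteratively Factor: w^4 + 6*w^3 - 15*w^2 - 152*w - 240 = (w + 4)*(w^3 + 2*w^2 - 23*w - 60) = (w + 3)*(w + 4)*(w^2 - w - 20) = (w + 3)*(w + 4)^2*(w - 5)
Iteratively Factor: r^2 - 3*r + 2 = (r - 2)*(r - 1)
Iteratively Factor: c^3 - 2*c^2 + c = (c)*(c^2 - 2*c + 1) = c*(c - 1)*(c - 1)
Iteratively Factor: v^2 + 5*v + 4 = (v + 1)*(v + 4)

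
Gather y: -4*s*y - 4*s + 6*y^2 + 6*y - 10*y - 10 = -4*s + 6*y^2 + y*(-4*s - 4) - 10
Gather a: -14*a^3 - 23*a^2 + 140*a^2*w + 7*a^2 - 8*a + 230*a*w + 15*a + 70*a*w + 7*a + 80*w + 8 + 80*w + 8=-14*a^3 + a^2*(140*w - 16) + a*(300*w + 14) + 160*w + 16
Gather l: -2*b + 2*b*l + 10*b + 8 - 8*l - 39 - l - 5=8*b + l*(2*b - 9) - 36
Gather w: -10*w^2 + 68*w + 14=-10*w^2 + 68*w + 14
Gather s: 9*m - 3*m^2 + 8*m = -3*m^2 + 17*m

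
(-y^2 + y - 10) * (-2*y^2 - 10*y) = 2*y^4 + 8*y^3 + 10*y^2 + 100*y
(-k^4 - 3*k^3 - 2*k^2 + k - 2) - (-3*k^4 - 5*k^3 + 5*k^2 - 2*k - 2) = 2*k^4 + 2*k^3 - 7*k^2 + 3*k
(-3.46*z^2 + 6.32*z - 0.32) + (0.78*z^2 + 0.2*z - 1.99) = -2.68*z^2 + 6.52*z - 2.31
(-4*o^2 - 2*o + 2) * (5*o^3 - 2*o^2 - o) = -20*o^5 - 2*o^4 + 18*o^3 - 2*o^2 - 2*o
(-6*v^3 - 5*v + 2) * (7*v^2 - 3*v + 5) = -42*v^5 + 18*v^4 - 65*v^3 + 29*v^2 - 31*v + 10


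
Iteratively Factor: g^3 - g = (g + 1)*(g^2 - g) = (g - 1)*(g + 1)*(g)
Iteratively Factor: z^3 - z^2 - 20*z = (z - 5)*(z^2 + 4*z) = (z - 5)*(z + 4)*(z)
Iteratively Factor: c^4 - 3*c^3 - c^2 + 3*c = (c)*(c^3 - 3*c^2 - c + 3) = c*(c - 1)*(c^2 - 2*c - 3) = c*(c - 3)*(c - 1)*(c + 1)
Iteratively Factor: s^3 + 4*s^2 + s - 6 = (s - 1)*(s^2 + 5*s + 6) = (s - 1)*(s + 2)*(s + 3)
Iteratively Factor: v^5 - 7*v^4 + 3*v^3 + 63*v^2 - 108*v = (v)*(v^4 - 7*v^3 + 3*v^2 + 63*v - 108) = v*(v - 4)*(v^3 - 3*v^2 - 9*v + 27) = v*(v - 4)*(v - 3)*(v^2 - 9) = v*(v - 4)*(v - 3)*(v + 3)*(v - 3)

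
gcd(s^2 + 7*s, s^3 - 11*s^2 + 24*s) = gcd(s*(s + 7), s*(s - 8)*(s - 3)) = s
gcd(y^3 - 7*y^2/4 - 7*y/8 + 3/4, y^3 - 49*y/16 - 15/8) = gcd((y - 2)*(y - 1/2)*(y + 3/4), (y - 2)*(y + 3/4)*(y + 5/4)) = y^2 - 5*y/4 - 3/2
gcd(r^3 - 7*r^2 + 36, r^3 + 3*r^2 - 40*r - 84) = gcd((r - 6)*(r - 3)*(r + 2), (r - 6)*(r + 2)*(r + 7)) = r^2 - 4*r - 12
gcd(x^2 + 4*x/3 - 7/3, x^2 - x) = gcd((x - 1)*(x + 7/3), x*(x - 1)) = x - 1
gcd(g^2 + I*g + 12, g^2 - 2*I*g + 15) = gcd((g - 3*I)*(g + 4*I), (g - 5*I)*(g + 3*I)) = 1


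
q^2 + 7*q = q*(q + 7)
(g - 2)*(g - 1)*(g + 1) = g^3 - 2*g^2 - g + 2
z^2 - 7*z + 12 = (z - 4)*(z - 3)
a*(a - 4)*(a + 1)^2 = a^4 - 2*a^3 - 7*a^2 - 4*a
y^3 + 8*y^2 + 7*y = y*(y + 1)*(y + 7)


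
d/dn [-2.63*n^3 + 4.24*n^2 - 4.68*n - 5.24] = -7.89*n^2 + 8.48*n - 4.68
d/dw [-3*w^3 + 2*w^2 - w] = -9*w^2 + 4*w - 1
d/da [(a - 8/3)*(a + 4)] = 2*a + 4/3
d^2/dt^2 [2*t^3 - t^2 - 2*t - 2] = 12*t - 2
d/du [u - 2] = 1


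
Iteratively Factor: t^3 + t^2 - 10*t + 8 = (t + 4)*(t^2 - 3*t + 2) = (t - 2)*(t + 4)*(t - 1)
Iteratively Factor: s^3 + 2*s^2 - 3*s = (s + 3)*(s^2 - s) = (s - 1)*(s + 3)*(s)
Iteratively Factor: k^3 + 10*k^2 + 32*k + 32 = (k + 4)*(k^2 + 6*k + 8) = (k + 2)*(k + 4)*(k + 4)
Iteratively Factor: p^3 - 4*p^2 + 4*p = (p - 2)*(p^2 - 2*p) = (p - 2)^2*(p)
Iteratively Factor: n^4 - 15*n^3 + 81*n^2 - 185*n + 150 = (n - 5)*(n^3 - 10*n^2 + 31*n - 30) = (n - 5)^2*(n^2 - 5*n + 6) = (n - 5)^2*(n - 2)*(n - 3)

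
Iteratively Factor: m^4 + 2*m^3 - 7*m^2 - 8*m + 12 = (m - 2)*(m^3 + 4*m^2 + m - 6) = (m - 2)*(m + 2)*(m^2 + 2*m - 3) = (m - 2)*(m - 1)*(m + 2)*(m + 3)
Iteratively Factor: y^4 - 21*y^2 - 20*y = (y - 5)*(y^3 + 5*y^2 + 4*y) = y*(y - 5)*(y^2 + 5*y + 4) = y*(y - 5)*(y + 1)*(y + 4)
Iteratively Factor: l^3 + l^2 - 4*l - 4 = (l + 2)*(l^2 - l - 2) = (l + 1)*(l + 2)*(l - 2)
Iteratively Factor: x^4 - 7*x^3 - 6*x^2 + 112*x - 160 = (x + 4)*(x^3 - 11*x^2 + 38*x - 40) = (x - 2)*(x + 4)*(x^2 - 9*x + 20) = (x - 5)*(x - 2)*(x + 4)*(x - 4)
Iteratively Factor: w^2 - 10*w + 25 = (w - 5)*(w - 5)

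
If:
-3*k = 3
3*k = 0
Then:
No Solution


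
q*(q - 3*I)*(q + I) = q^3 - 2*I*q^2 + 3*q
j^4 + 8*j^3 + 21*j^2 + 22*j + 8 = (j + 1)^2*(j + 2)*(j + 4)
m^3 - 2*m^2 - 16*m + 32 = (m - 4)*(m - 2)*(m + 4)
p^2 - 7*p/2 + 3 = (p - 2)*(p - 3/2)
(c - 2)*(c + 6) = c^2 + 4*c - 12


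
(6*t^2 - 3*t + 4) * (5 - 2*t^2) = -12*t^4 + 6*t^3 + 22*t^2 - 15*t + 20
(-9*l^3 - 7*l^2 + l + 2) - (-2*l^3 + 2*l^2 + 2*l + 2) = -7*l^3 - 9*l^2 - l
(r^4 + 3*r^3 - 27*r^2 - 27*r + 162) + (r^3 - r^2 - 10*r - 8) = r^4 + 4*r^3 - 28*r^2 - 37*r + 154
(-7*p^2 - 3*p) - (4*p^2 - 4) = -11*p^2 - 3*p + 4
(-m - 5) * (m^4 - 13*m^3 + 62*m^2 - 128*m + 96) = -m^5 + 8*m^4 + 3*m^3 - 182*m^2 + 544*m - 480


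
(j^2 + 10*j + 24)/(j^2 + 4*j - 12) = (j + 4)/(j - 2)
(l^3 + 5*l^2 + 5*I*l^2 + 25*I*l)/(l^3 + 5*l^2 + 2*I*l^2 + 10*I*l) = (l + 5*I)/(l + 2*I)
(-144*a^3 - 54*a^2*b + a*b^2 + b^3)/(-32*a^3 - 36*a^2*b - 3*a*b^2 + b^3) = (18*a^2 + 9*a*b + b^2)/(4*a^2 + 5*a*b + b^2)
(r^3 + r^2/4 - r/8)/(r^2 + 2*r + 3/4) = r*(4*r - 1)/(2*(2*r + 3))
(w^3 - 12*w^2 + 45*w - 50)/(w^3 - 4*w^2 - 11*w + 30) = (w - 5)/(w + 3)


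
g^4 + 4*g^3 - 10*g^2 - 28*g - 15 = (g - 3)*(g + 1)^2*(g + 5)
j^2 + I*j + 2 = (j - I)*(j + 2*I)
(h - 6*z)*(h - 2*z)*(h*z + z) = h^3*z - 8*h^2*z^2 + h^2*z + 12*h*z^3 - 8*h*z^2 + 12*z^3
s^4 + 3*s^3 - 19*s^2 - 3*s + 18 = (s - 3)*(s - 1)*(s + 1)*(s + 6)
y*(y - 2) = y^2 - 2*y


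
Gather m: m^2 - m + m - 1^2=m^2 - 1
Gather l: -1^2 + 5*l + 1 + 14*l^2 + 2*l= 14*l^2 + 7*l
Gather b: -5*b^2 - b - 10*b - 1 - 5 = -5*b^2 - 11*b - 6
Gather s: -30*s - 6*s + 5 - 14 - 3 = -36*s - 12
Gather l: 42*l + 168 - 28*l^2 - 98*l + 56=-28*l^2 - 56*l + 224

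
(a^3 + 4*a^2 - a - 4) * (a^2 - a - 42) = a^5 + 3*a^4 - 47*a^3 - 171*a^2 + 46*a + 168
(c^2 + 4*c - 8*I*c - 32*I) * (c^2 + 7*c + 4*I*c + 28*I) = c^4 + 11*c^3 - 4*I*c^3 + 60*c^2 - 44*I*c^2 + 352*c - 112*I*c + 896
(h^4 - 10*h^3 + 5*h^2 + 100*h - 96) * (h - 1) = h^5 - 11*h^4 + 15*h^3 + 95*h^2 - 196*h + 96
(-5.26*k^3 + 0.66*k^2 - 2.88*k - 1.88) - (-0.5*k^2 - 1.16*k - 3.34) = -5.26*k^3 + 1.16*k^2 - 1.72*k + 1.46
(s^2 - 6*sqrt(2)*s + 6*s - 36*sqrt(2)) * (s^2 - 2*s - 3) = s^4 - 6*sqrt(2)*s^3 + 4*s^3 - 24*sqrt(2)*s^2 - 15*s^2 - 18*s + 90*sqrt(2)*s + 108*sqrt(2)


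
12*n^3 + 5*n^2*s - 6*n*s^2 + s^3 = (-4*n + s)*(-3*n + s)*(n + s)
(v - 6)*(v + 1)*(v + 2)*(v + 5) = v^4 + 2*v^3 - 31*v^2 - 92*v - 60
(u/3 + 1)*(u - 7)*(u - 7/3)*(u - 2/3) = u^4/3 - 7*u^3/3 - 67*u^2/27 + 511*u/27 - 98/9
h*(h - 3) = h^2 - 3*h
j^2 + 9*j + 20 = (j + 4)*(j + 5)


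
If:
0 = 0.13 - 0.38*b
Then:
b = 0.34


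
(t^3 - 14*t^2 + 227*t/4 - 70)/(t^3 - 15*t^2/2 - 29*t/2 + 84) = (4*t^2 - 24*t + 35)/(2*(2*t^2 + t - 21))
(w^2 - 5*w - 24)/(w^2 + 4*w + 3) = (w - 8)/(w + 1)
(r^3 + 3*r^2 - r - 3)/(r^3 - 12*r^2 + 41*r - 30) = (r^2 + 4*r + 3)/(r^2 - 11*r + 30)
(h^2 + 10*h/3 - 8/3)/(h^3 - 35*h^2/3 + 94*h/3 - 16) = (h + 4)/(h^2 - 11*h + 24)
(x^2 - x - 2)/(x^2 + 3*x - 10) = (x + 1)/(x + 5)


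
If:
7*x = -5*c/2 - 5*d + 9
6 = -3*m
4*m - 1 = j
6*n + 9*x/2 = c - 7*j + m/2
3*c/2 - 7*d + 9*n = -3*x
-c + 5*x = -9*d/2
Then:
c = 178/13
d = 444/13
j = -9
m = -2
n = 437/13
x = -28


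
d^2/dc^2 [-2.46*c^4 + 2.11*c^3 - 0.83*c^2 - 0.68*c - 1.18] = -29.52*c^2 + 12.66*c - 1.66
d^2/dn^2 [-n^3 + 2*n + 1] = -6*n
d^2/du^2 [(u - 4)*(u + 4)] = 2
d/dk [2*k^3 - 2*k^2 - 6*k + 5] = 6*k^2 - 4*k - 6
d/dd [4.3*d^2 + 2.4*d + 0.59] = 8.6*d + 2.4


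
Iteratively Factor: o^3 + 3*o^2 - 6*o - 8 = (o - 2)*(o^2 + 5*o + 4) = (o - 2)*(o + 1)*(o + 4)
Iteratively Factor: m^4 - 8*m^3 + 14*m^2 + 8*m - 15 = (m + 1)*(m^3 - 9*m^2 + 23*m - 15) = (m - 3)*(m + 1)*(m^2 - 6*m + 5) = (m - 5)*(m - 3)*(m + 1)*(m - 1)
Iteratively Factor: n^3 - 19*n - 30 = (n + 3)*(n^2 - 3*n - 10) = (n + 2)*(n + 3)*(n - 5)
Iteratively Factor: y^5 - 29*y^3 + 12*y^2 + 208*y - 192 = (y - 3)*(y^4 + 3*y^3 - 20*y^2 - 48*y + 64) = (y - 3)*(y + 4)*(y^3 - y^2 - 16*y + 16) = (y - 3)*(y + 4)^2*(y^2 - 5*y + 4) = (y - 3)*(y - 1)*(y + 4)^2*(y - 4)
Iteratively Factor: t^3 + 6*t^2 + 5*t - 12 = (t + 3)*(t^2 + 3*t - 4) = (t - 1)*(t + 3)*(t + 4)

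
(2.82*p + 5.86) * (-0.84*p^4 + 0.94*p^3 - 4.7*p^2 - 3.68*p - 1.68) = -2.3688*p^5 - 2.2716*p^4 - 7.7456*p^3 - 37.9196*p^2 - 26.3024*p - 9.8448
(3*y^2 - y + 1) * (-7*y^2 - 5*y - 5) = -21*y^4 - 8*y^3 - 17*y^2 - 5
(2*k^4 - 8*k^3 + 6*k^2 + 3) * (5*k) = 10*k^5 - 40*k^4 + 30*k^3 + 15*k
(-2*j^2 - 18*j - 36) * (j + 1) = -2*j^3 - 20*j^2 - 54*j - 36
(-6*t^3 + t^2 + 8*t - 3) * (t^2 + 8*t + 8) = -6*t^5 - 47*t^4 - 32*t^3 + 69*t^2 + 40*t - 24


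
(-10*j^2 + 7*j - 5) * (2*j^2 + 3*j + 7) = -20*j^4 - 16*j^3 - 59*j^2 + 34*j - 35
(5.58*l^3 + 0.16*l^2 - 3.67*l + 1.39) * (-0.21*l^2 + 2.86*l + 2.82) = -1.1718*l^5 + 15.9252*l^4 + 16.9639*l^3 - 10.3369*l^2 - 6.374*l + 3.9198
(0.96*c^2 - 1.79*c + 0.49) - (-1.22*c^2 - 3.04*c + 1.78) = 2.18*c^2 + 1.25*c - 1.29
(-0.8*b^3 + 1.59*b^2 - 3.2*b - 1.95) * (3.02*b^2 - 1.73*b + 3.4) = -2.416*b^5 + 6.1858*b^4 - 15.1347*b^3 + 5.053*b^2 - 7.5065*b - 6.63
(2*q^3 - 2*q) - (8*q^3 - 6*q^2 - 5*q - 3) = -6*q^3 + 6*q^2 + 3*q + 3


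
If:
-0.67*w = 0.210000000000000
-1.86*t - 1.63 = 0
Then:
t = -0.88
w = -0.31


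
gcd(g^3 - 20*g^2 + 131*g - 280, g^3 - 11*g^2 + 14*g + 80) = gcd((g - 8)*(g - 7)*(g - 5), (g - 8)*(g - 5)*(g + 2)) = g^2 - 13*g + 40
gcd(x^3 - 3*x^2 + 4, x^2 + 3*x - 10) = x - 2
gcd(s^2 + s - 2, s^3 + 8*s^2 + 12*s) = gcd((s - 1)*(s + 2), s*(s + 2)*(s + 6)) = s + 2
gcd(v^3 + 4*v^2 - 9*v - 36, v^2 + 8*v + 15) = v + 3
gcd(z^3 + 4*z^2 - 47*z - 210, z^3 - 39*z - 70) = z^2 - 2*z - 35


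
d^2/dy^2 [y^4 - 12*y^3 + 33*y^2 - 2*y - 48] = 12*y^2 - 72*y + 66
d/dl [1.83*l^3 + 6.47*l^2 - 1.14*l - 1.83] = 5.49*l^2 + 12.94*l - 1.14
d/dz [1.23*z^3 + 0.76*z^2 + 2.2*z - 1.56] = 3.69*z^2 + 1.52*z + 2.2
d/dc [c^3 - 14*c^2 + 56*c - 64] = 3*c^2 - 28*c + 56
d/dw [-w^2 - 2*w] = -2*w - 2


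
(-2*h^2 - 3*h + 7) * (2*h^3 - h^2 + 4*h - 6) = -4*h^5 - 4*h^4 + 9*h^3 - 7*h^2 + 46*h - 42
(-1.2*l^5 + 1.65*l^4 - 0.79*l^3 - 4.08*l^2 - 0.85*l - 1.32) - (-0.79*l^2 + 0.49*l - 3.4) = -1.2*l^5 + 1.65*l^4 - 0.79*l^3 - 3.29*l^2 - 1.34*l + 2.08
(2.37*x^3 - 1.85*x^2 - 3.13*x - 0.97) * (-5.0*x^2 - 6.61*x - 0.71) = -11.85*x^5 - 6.4157*x^4 + 26.1958*x^3 + 26.8528*x^2 + 8.634*x + 0.6887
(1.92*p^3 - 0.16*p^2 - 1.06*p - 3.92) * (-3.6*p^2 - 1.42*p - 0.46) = -6.912*p^5 - 2.1504*p^4 + 3.16*p^3 + 15.6908*p^2 + 6.054*p + 1.8032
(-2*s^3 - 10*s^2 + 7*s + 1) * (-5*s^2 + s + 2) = 10*s^5 + 48*s^4 - 49*s^3 - 18*s^2 + 15*s + 2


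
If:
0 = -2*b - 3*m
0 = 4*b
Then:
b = 0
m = 0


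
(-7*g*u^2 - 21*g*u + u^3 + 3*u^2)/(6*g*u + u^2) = (-7*g*u - 21*g + u^2 + 3*u)/(6*g + u)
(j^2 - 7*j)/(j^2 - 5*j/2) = 2*(j - 7)/(2*j - 5)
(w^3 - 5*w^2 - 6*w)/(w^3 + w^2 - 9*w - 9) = w*(w - 6)/(w^2 - 9)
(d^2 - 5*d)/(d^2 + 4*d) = (d - 5)/(d + 4)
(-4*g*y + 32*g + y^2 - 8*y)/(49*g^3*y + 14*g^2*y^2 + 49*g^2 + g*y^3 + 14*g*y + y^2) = (-4*g*y + 32*g + y^2 - 8*y)/(49*g^3*y + 14*g^2*y^2 + 49*g^2 + g*y^3 + 14*g*y + y^2)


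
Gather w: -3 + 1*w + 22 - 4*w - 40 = -3*w - 21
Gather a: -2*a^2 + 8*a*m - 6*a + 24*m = -2*a^2 + a*(8*m - 6) + 24*m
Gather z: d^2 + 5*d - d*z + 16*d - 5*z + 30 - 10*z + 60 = d^2 + 21*d + z*(-d - 15) + 90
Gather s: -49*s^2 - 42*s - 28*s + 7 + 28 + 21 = -49*s^2 - 70*s + 56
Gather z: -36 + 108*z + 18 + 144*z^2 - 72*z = 144*z^2 + 36*z - 18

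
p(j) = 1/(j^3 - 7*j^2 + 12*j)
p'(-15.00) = 0.00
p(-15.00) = 0.00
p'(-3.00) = -0.00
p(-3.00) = -0.00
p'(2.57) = 1.67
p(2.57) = 0.63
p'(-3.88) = -0.00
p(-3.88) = -0.00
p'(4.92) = -0.21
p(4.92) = 0.12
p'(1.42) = 0.05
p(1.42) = 0.17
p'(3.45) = 0.81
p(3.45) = -1.17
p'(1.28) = 0.03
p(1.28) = 0.17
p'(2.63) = 2.29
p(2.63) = 0.75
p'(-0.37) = -0.59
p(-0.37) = -0.18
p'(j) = (-3*j^2 + 14*j - 12)/(j^3 - 7*j^2 + 12*j)^2 = (-3*j^2 + 14*j - 12)/(j^2*(j^2 - 7*j + 12)^2)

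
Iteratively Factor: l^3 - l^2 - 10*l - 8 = (l + 2)*(l^2 - 3*l - 4) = (l - 4)*(l + 2)*(l + 1)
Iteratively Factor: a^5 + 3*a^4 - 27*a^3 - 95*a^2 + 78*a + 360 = (a + 3)*(a^4 - 27*a^2 - 14*a + 120) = (a + 3)*(a + 4)*(a^3 - 4*a^2 - 11*a + 30) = (a - 2)*(a + 3)*(a + 4)*(a^2 - 2*a - 15) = (a - 2)*(a + 3)^2*(a + 4)*(a - 5)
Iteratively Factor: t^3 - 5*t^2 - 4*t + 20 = (t + 2)*(t^2 - 7*t + 10) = (t - 2)*(t + 2)*(t - 5)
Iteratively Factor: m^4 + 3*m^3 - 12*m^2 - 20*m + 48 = (m + 4)*(m^3 - m^2 - 8*m + 12) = (m - 2)*(m + 4)*(m^2 + m - 6) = (m - 2)^2*(m + 4)*(m + 3)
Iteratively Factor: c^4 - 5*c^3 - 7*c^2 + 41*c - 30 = (c - 1)*(c^3 - 4*c^2 - 11*c + 30) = (c - 2)*(c - 1)*(c^2 - 2*c - 15) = (c - 2)*(c - 1)*(c + 3)*(c - 5)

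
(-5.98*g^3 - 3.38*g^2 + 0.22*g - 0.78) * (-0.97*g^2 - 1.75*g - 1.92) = 5.8006*g^5 + 13.7436*g^4 + 17.1832*g^3 + 6.8612*g^2 + 0.9426*g + 1.4976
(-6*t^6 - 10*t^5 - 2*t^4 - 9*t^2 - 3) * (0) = 0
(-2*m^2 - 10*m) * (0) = 0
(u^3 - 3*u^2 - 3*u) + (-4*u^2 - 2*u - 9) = u^3 - 7*u^2 - 5*u - 9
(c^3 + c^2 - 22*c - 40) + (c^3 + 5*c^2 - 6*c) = 2*c^3 + 6*c^2 - 28*c - 40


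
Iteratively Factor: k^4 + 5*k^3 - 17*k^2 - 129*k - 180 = (k + 3)*(k^3 + 2*k^2 - 23*k - 60) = (k - 5)*(k + 3)*(k^2 + 7*k + 12) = (k - 5)*(k + 3)*(k + 4)*(k + 3)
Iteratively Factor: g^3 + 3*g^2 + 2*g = (g)*(g^2 + 3*g + 2) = g*(g + 1)*(g + 2)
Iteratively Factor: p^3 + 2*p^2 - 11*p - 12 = (p + 4)*(p^2 - 2*p - 3) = (p + 1)*(p + 4)*(p - 3)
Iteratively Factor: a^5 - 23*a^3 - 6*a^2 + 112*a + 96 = (a + 1)*(a^4 - a^3 - 22*a^2 + 16*a + 96) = (a + 1)*(a + 2)*(a^3 - 3*a^2 - 16*a + 48) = (a + 1)*(a + 2)*(a + 4)*(a^2 - 7*a + 12) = (a - 4)*(a + 1)*(a + 2)*(a + 4)*(a - 3)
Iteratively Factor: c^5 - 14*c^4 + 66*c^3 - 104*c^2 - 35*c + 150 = (c - 5)*(c^4 - 9*c^3 + 21*c^2 + c - 30) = (c - 5)*(c - 3)*(c^3 - 6*c^2 + 3*c + 10) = (c - 5)*(c - 3)*(c + 1)*(c^2 - 7*c + 10) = (c - 5)*(c - 3)*(c - 2)*(c + 1)*(c - 5)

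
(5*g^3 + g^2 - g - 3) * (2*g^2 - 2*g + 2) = 10*g^5 - 8*g^4 + 6*g^3 - 2*g^2 + 4*g - 6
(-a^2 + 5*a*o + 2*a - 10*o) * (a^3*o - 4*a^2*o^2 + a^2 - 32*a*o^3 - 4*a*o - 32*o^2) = -a^5*o + 9*a^4*o^2 + 2*a^4*o - a^4 + 12*a^3*o^3 - 18*a^3*o^2 + 9*a^3*o + 2*a^3 - 160*a^2*o^4 - 24*a^2*o^3 + 12*a^2*o^2 - 18*a^2*o + 320*a*o^4 - 160*a*o^3 - 24*a*o^2 + 320*o^3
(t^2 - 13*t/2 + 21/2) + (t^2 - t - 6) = 2*t^2 - 15*t/2 + 9/2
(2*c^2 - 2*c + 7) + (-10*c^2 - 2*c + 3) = -8*c^2 - 4*c + 10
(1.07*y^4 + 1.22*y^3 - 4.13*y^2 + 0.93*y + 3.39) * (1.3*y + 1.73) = 1.391*y^5 + 3.4371*y^4 - 3.2584*y^3 - 5.9359*y^2 + 6.0159*y + 5.8647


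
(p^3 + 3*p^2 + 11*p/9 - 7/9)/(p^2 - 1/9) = (3*p^2 + 10*p + 7)/(3*p + 1)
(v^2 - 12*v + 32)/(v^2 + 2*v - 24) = (v - 8)/(v + 6)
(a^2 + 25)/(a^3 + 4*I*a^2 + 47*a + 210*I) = (a - 5*I)/(a^2 - I*a + 42)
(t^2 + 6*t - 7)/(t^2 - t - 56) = (t - 1)/(t - 8)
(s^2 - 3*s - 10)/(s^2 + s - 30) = (s + 2)/(s + 6)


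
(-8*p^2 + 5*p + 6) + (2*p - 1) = -8*p^2 + 7*p + 5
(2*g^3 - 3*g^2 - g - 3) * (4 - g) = -2*g^4 + 11*g^3 - 11*g^2 - g - 12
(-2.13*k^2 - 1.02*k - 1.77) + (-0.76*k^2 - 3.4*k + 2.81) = -2.89*k^2 - 4.42*k + 1.04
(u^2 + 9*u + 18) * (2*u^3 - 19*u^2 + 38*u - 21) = 2*u^5 - u^4 - 97*u^3 - 21*u^2 + 495*u - 378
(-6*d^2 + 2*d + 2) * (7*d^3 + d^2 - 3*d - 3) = -42*d^5 + 8*d^4 + 34*d^3 + 14*d^2 - 12*d - 6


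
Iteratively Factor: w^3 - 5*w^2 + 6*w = (w - 2)*(w^2 - 3*w) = (w - 3)*(w - 2)*(w)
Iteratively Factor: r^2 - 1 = (r + 1)*(r - 1)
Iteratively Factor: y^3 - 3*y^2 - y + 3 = (y - 3)*(y^2 - 1) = (y - 3)*(y - 1)*(y + 1)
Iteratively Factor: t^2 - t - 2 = (t - 2)*(t + 1)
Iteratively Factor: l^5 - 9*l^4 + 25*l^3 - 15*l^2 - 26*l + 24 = (l - 3)*(l^4 - 6*l^3 + 7*l^2 + 6*l - 8) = (l - 3)*(l + 1)*(l^3 - 7*l^2 + 14*l - 8) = (l - 3)*(l - 2)*(l + 1)*(l^2 - 5*l + 4) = (l - 4)*(l - 3)*(l - 2)*(l + 1)*(l - 1)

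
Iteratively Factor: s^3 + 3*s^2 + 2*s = (s)*(s^2 + 3*s + 2) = s*(s + 2)*(s + 1)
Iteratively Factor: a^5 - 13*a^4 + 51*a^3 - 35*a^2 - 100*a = (a - 5)*(a^4 - 8*a^3 + 11*a^2 + 20*a) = (a - 5)*(a - 4)*(a^3 - 4*a^2 - 5*a) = a*(a - 5)*(a - 4)*(a^2 - 4*a - 5) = a*(a - 5)*(a - 4)*(a + 1)*(a - 5)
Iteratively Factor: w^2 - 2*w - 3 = (w - 3)*(w + 1)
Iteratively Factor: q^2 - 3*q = (q - 3)*(q)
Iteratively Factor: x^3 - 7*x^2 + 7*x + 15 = (x - 5)*(x^2 - 2*x - 3) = (x - 5)*(x + 1)*(x - 3)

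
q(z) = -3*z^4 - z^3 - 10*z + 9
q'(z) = -12*z^3 - 3*z^2 - 10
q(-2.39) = -51.33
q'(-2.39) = 136.69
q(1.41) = -19.76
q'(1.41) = -49.60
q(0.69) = 1.09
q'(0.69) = -15.37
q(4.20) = -1040.60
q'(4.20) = -951.98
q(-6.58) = -5264.04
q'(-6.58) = 3278.79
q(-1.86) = -1.87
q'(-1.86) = 56.84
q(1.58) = -29.44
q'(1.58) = -64.82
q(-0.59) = 14.74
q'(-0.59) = -8.58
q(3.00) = -291.00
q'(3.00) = -361.00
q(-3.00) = -177.00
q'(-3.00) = 287.00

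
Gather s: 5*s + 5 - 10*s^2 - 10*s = -10*s^2 - 5*s + 5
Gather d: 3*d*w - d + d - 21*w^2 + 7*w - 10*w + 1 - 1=3*d*w - 21*w^2 - 3*w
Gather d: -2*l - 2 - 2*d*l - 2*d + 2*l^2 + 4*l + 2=d*(-2*l - 2) + 2*l^2 + 2*l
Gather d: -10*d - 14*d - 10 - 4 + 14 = -24*d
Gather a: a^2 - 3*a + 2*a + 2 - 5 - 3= a^2 - a - 6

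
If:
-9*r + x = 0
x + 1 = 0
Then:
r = -1/9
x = -1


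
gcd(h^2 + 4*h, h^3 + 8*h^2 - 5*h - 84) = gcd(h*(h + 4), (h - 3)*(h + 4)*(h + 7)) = h + 4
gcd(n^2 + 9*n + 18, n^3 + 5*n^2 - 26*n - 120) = n + 6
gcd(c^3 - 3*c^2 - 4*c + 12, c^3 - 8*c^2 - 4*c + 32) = c^2 - 4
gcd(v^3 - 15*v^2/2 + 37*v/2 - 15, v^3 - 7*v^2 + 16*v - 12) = v^2 - 5*v + 6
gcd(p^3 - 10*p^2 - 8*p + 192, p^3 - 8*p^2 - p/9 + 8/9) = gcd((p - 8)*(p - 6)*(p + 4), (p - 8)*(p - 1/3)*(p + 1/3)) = p - 8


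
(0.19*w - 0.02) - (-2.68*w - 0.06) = 2.87*w + 0.04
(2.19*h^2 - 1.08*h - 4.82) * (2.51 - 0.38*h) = -0.8322*h^3 + 5.9073*h^2 - 0.8792*h - 12.0982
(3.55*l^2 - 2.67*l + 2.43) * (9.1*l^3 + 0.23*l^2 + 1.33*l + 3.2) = 32.305*l^5 - 23.4805*l^4 + 26.2204*l^3 + 8.3678*l^2 - 5.3121*l + 7.776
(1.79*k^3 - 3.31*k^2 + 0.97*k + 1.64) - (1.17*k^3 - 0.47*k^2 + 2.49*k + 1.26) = 0.62*k^3 - 2.84*k^2 - 1.52*k + 0.38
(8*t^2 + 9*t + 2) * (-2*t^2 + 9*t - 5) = -16*t^4 + 54*t^3 + 37*t^2 - 27*t - 10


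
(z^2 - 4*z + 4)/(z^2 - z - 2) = (z - 2)/(z + 1)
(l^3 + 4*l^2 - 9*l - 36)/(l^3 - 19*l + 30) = (l^2 + 7*l + 12)/(l^2 + 3*l - 10)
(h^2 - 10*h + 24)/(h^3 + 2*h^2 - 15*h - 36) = (h - 6)/(h^2 + 6*h + 9)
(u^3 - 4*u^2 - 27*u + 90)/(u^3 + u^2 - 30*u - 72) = (u^2 + 2*u - 15)/(u^2 + 7*u + 12)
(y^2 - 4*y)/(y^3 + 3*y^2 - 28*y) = 1/(y + 7)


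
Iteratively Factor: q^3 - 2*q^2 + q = (q - 1)*(q^2 - q) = (q - 1)^2*(q)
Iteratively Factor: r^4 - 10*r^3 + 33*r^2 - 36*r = (r - 4)*(r^3 - 6*r^2 + 9*r) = r*(r - 4)*(r^2 - 6*r + 9) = r*(r - 4)*(r - 3)*(r - 3)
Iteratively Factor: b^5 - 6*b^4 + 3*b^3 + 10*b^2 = (b - 5)*(b^4 - b^3 - 2*b^2) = b*(b - 5)*(b^3 - b^2 - 2*b) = b^2*(b - 5)*(b^2 - b - 2) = b^2*(b - 5)*(b + 1)*(b - 2)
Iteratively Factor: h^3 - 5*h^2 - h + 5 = (h - 1)*(h^2 - 4*h - 5) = (h - 1)*(h + 1)*(h - 5)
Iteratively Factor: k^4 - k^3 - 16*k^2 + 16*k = (k)*(k^3 - k^2 - 16*k + 16) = k*(k + 4)*(k^2 - 5*k + 4) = k*(k - 1)*(k + 4)*(k - 4)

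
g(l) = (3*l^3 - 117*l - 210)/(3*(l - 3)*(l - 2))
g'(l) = (9*l^2 - 117)/(3*(l - 3)*(l - 2)) - (3*l^3 - 117*l - 210)/(3*(l - 3)*(l - 2)^2) - (3*l^3 - 117*l - 210)/(3*(l - 3)^2*(l - 2)) = (l^4 - 10*l^3 + 57*l^2 + 140*l - 584)/(l^4 - 10*l^3 + 37*l^2 - 60*l + 36)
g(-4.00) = 0.52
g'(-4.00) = 0.38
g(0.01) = -11.83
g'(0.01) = -16.46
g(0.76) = -35.71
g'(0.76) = -58.16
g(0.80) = -38.14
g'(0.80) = -63.16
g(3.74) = -127.02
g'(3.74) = 246.94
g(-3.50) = 0.66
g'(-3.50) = 0.16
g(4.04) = -76.18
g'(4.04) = 115.29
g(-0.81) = -3.64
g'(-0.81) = -5.71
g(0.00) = -11.67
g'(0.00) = -16.22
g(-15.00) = -9.35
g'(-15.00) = 1.01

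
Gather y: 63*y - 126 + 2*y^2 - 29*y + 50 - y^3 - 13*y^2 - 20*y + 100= -y^3 - 11*y^2 + 14*y + 24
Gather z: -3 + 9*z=9*z - 3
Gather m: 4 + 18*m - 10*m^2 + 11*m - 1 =-10*m^2 + 29*m + 3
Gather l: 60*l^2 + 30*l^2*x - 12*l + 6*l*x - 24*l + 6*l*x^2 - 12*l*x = l^2*(30*x + 60) + l*(6*x^2 - 6*x - 36)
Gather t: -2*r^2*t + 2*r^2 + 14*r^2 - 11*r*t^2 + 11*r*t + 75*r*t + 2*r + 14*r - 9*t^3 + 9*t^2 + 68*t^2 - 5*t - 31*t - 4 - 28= 16*r^2 + 16*r - 9*t^3 + t^2*(77 - 11*r) + t*(-2*r^2 + 86*r - 36) - 32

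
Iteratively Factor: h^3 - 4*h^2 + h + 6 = (h + 1)*(h^2 - 5*h + 6) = (h - 3)*(h + 1)*(h - 2)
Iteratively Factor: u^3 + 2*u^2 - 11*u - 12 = (u + 1)*(u^2 + u - 12) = (u - 3)*(u + 1)*(u + 4)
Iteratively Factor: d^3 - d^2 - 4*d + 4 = (d - 1)*(d^2 - 4) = (d - 2)*(d - 1)*(d + 2)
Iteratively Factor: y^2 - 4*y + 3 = (y - 1)*(y - 3)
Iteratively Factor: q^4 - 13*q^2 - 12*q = (q)*(q^3 - 13*q - 12) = q*(q + 3)*(q^2 - 3*q - 4) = q*(q + 1)*(q + 3)*(q - 4)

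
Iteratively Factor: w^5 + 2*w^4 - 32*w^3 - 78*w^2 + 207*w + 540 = (w + 4)*(w^4 - 2*w^3 - 24*w^2 + 18*w + 135) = (w - 5)*(w + 4)*(w^3 + 3*w^2 - 9*w - 27) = (w - 5)*(w + 3)*(w + 4)*(w^2 - 9) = (w - 5)*(w - 3)*(w + 3)*(w + 4)*(w + 3)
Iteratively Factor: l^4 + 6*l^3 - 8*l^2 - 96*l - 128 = (l + 2)*(l^3 + 4*l^2 - 16*l - 64) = (l + 2)*(l + 4)*(l^2 - 16) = (l + 2)*(l + 4)^2*(l - 4)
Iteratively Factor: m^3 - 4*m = (m - 2)*(m^2 + 2*m) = m*(m - 2)*(m + 2)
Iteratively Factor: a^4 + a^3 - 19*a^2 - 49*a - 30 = (a - 5)*(a^3 + 6*a^2 + 11*a + 6) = (a - 5)*(a + 2)*(a^2 + 4*a + 3) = (a - 5)*(a + 2)*(a + 3)*(a + 1)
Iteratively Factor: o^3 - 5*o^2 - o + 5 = (o - 5)*(o^2 - 1) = (o - 5)*(o + 1)*(o - 1)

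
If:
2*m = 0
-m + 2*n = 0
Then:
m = 0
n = 0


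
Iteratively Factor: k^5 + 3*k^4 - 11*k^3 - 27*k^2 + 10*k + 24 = (k - 3)*(k^4 + 6*k^3 + 7*k^2 - 6*k - 8) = (k - 3)*(k + 4)*(k^3 + 2*k^2 - k - 2) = (k - 3)*(k - 1)*(k + 4)*(k^2 + 3*k + 2) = (k - 3)*(k - 1)*(k + 2)*(k + 4)*(k + 1)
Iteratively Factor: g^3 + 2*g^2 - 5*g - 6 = (g - 2)*(g^2 + 4*g + 3) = (g - 2)*(g + 1)*(g + 3)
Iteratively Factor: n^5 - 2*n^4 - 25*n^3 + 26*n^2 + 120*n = (n - 5)*(n^4 + 3*n^3 - 10*n^2 - 24*n) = (n - 5)*(n + 4)*(n^3 - n^2 - 6*n) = n*(n - 5)*(n + 4)*(n^2 - n - 6) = n*(n - 5)*(n + 2)*(n + 4)*(n - 3)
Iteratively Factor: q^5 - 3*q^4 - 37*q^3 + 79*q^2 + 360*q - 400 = (q + 4)*(q^4 - 7*q^3 - 9*q^2 + 115*q - 100) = (q - 1)*(q + 4)*(q^3 - 6*q^2 - 15*q + 100) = (q - 5)*(q - 1)*(q + 4)*(q^2 - q - 20) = (q - 5)*(q - 1)*(q + 4)^2*(q - 5)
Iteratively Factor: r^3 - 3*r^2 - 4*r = (r - 4)*(r^2 + r) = (r - 4)*(r + 1)*(r)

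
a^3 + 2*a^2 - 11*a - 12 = (a - 3)*(a + 1)*(a + 4)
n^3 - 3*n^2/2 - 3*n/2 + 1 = (n - 2)*(n - 1/2)*(n + 1)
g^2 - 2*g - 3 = (g - 3)*(g + 1)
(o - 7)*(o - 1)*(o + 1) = o^3 - 7*o^2 - o + 7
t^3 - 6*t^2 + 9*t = t*(t - 3)^2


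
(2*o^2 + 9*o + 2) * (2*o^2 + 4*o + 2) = 4*o^4 + 26*o^3 + 44*o^2 + 26*o + 4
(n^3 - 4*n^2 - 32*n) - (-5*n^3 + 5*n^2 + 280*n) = 6*n^3 - 9*n^2 - 312*n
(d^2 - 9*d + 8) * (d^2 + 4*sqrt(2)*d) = d^4 - 9*d^3 + 4*sqrt(2)*d^3 - 36*sqrt(2)*d^2 + 8*d^2 + 32*sqrt(2)*d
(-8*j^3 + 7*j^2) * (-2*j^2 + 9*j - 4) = 16*j^5 - 86*j^4 + 95*j^3 - 28*j^2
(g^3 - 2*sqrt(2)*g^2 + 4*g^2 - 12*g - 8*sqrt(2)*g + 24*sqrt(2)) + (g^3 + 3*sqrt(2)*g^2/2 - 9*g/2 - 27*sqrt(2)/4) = 2*g^3 - sqrt(2)*g^2/2 + 4*g^2 - 33*g/2 - 8*sqrt(2)*g + 69*sqrt(2)/4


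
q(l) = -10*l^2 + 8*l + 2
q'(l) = 8 - 20*l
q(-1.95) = -51.62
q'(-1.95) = 47.00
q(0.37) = 3.59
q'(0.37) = 0.60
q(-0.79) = -10.56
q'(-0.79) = 23.80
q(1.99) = -21.68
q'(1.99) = -31.80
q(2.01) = -22.32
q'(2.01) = -32.20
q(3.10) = -69.30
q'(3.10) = -54.00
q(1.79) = -15.72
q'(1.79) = -27.80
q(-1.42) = -29.52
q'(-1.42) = 36.40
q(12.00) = -1342.00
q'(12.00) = -232.00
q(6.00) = -310.00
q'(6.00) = -112.00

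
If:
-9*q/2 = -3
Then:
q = 2/3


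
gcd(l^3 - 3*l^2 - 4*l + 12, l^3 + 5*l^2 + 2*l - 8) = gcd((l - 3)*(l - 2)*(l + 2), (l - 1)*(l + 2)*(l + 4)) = l + 2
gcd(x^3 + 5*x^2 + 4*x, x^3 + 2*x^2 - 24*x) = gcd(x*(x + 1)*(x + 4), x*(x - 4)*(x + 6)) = x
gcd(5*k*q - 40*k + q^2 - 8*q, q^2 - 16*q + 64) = q - 8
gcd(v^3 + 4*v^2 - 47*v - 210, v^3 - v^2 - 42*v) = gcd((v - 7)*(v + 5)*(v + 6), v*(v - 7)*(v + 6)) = v^2 - v - 42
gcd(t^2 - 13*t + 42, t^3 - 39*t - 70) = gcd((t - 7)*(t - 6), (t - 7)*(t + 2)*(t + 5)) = t - 7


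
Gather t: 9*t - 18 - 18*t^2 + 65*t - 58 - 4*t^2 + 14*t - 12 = -22*t^2 + 88*t - 88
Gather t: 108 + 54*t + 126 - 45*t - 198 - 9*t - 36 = 0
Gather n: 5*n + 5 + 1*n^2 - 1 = n^2 + 5*n + 4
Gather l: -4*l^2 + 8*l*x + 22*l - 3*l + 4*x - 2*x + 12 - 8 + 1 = -4*l^2 + l*(8*x + 19) + 2*x + 5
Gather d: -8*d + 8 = 8 - 8*d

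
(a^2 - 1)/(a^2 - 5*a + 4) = (a + 1)/(a - 4)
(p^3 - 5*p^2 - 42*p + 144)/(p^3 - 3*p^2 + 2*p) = (p^3 - 5*p^2 - 42*p + 144)/(p*(p^2 - 3*p + 2))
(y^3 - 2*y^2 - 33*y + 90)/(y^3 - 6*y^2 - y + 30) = (y + 6)/(y + 2)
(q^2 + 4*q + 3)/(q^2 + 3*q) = (q + 1)/q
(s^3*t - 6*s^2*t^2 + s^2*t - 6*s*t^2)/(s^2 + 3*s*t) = t*(s^2 - 6*s*t + s - 6*t)/(s + 3*t)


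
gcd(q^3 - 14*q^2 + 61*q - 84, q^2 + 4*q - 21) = q - 3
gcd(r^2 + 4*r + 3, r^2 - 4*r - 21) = r + 3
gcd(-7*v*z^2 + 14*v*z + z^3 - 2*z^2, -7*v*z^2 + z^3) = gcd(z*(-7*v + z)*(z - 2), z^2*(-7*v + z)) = -7*v*z + z^2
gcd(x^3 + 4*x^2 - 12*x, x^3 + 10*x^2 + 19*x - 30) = x + 6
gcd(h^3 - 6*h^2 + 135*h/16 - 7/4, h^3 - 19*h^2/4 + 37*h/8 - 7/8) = h - 1/4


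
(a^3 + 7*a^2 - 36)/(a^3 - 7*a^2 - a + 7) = (a^3 + 7*a^2 - 36)/(a^3 - 7*a^2 - a + 7)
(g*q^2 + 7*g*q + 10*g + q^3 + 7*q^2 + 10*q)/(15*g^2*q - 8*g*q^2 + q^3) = (g*q^2 + 7*g*q + 10*g + q^3 + 7*q^2 + 10*q)/(q*(15*g^2 - 8*g*q + q^2))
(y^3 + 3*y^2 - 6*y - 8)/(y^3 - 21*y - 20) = (y - 2)/(y - 5)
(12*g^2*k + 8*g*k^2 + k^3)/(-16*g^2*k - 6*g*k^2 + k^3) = (-6*g - k)/(8*g - k)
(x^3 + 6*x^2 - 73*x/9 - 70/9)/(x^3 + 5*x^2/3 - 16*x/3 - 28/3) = (9*x^3 + 54*x^2 - 73*x - 70)/(3*(3*x^3 + 5*x^2 - 16*x - 28))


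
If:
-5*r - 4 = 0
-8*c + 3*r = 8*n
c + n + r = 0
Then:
No Solution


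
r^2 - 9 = (r - 3)*(r + 3)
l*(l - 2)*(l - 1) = l^3 - 3*l^2 + 2*l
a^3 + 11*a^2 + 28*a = a*(a + 4)*(a + 7)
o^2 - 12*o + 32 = (o - 8)*(o - 4)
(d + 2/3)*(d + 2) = d^2 + 8*d/3 + 4/3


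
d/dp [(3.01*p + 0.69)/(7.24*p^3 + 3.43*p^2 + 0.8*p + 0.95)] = (-43.5848*p^3 - 25.3111*p^2 - 4.7334*p + 2.3075)/(52.4176*p^6 + 49.6664*p^5 + 23.3489*p^4 + 19.244*p^3 + 7.157*p^2 + 1.52*p + 0.9025)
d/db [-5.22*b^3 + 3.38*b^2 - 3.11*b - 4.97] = -15.66*b^2 + 6.76*b - 3.11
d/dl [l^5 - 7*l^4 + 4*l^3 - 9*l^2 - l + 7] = 5*l^4 - 28*l^3 + 12*l^2 - 18*l - 1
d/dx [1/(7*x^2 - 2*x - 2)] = 2*(1 - 7*x)/(-7*x^2 + 2*x + 2)^2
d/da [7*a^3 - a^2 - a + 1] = 21*a^2 - 2*a - 1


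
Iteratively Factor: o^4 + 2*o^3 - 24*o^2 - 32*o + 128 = (o + 4)*(o^3 - 2*o^2 - 16*o + 32) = (o + 4)^2*(o^2 - 6*o + 8) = (o - 2)*(o + 4)^2*(o - 4)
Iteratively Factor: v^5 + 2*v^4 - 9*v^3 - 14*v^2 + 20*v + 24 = (v + 2)*(v^4 - 9*v^2 + 4*v + 12) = (v + 1)*(v + 2)*(v^3 - v^2 - 8*v + 12) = (v - 2)*(v + 1)*(v + 2)*(v^2 + v - 6) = (v - 2)*(v + 1)*(v + 2)*(v + 3)*(v - 2)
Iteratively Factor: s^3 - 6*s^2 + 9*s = (s - 3)*(s^2 - 3*s) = (s - 3)^2*(s)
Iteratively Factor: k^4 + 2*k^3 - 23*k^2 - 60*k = (k)*(k^3 + 2*k^2 - 23*k - 60) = k*(k + 4)*(k^2 - 2*k - 15) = k*(k - 5)*(k + 4)*(k + 3)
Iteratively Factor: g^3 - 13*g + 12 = (g - 1)*(g^2 + g - 12) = (g - 3)*(g - 1)*(g + 4)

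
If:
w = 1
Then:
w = 1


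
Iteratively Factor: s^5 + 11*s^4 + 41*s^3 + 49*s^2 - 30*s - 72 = (s + 3)*(s^4 + 8*s^3 + 17*s^2 - 2*s - 24) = (s - 1)*(s + 3)*(s^3 + 9*s^2 + 26*s + 24) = (s - 1)*(s + 3)*(s + 4)*(s^2 + 5*s + 6) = (s - 1)*(s + 2)*(s + 3)*(s + 4)*(s + 3)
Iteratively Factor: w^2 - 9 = (w + 3)*(w - 3)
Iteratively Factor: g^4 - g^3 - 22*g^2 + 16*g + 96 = (g + 2)*(g^3 - 3*g^2 - 16*g + 48) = (g - 4)*(g + 2)*(g^2 + g - 12) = (g - 4)*(g - 3)*(g + 2)*(g + 4)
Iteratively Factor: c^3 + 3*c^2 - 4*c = (c + 4)*(c^2 - c) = c*(c + 4)*(c - 1)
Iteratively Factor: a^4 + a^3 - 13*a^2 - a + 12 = (a + 1)*(a^3 - 13*a + 12) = (a + 1)*(a + 4)*(a^2 - 4*a + 3) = (a - 1)*(a + 1)*(a + 4)*(a - 3)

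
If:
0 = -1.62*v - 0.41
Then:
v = -0.25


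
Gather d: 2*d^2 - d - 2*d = 2*d^2 - 3*d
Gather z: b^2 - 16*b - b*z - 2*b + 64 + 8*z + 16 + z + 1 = b^2 - 18*b + z*(9 - b) + 81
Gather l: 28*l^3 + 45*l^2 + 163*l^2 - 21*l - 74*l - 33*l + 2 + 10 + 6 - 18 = 28*l^3 + 208*l^2 - 128*l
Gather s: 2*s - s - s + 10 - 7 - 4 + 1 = 0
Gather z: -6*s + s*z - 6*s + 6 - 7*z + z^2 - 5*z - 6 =-12*s + z^2 + z*(s - 12)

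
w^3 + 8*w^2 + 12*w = w*(w + 2)*(w + 6)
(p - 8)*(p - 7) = p^2 - 15*p + 56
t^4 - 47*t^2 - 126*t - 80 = (t - 8)*(t + 1)*(t + 2)*(t + 5)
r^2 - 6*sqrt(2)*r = r*(r - 6*sqrt(2))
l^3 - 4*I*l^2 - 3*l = l*(l - 3*I)*(l - I)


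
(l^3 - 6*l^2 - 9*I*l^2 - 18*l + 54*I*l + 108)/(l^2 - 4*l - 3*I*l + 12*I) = (l^2 - 6*l*(1 + I) + 36*I)/(l - 4)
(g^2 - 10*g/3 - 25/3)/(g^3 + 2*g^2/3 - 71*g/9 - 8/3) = 3*(3*g^2 - 10*g - 25)/(9*g^3 + 6*g^2 - 71*g - 24)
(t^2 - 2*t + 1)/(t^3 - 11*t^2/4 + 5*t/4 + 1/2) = 4*(t - 1)/(4*t^2 - 7*t - 2)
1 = 1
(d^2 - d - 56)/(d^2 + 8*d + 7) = (d - 8)/(d + 1)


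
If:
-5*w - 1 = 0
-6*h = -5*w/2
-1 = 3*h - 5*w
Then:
No Solution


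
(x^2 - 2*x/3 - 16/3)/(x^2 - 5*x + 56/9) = 3*(x + 2)/(3*x - 7)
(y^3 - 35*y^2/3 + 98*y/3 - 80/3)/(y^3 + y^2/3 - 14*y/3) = (3*y^2 - 29*y + 40)/(y*(3*y + 7))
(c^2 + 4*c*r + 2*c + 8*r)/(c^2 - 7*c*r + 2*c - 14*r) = (-c - 4*r)/(-c + 7*r)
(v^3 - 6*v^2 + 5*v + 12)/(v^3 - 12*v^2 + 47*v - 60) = (v + 1)/(v - 5)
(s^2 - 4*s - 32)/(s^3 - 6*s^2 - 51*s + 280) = (s + 4)/(s^2 + 2*s - 35)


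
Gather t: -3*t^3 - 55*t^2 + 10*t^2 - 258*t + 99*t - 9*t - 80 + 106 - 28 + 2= -3*t^3 - 45*t^2 - 168*t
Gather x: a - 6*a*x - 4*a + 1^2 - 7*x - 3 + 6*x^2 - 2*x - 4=-3*a + 6*x^2 + x*(-6*a - 9) - 6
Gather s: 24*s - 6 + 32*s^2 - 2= 32*s^2 + 24*s - 8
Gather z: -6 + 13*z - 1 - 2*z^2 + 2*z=-2*z^2 + 15*z - 7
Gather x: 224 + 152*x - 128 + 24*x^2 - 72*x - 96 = 24*x^2 + 80*x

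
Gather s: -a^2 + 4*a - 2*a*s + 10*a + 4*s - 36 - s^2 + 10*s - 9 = -a^2 + 14*a - s^2 + s*(14 - 2*a) - 45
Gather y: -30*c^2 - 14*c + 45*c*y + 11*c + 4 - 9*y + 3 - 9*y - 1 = -30*c^2 - 3*c + y*(45*c - 18) + 6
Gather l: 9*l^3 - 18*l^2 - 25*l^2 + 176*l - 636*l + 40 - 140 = 9*l^3 - 43*l^2 - 460*l - 100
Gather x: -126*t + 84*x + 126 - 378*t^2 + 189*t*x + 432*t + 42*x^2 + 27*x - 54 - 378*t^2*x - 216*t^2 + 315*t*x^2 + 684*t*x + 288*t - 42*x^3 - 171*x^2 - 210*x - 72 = -594*t^2 + 594*t - 42*x^3 + x^2*(315*t - 129) + x*(-378*t^2 + 873*t - 99)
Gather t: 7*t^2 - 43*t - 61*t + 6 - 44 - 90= 7*t^2 - 104*t - 128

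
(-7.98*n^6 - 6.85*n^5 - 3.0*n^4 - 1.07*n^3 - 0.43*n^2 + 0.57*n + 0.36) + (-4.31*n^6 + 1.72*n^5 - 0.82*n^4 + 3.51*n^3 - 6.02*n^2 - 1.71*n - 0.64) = -12.29*n^6 - 5.13*n^5 - 3.82*n^4 + 2.44*n^3 - 6.45*n^2 - 1.14*n - 0.28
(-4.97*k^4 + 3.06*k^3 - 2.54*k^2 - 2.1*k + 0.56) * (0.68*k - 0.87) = -3.3796*k^5 + 6.4047*k^4 - 4.3894*k^3 + 0.7818*k^2 + 2.2078*k - 0.4872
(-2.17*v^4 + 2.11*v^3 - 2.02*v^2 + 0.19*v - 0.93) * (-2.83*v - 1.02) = 6.1411*v^5 - 3.7579*v^4 + 3.5644*v^3 + 1.5227*v^2 + 2.4381*v + 0.9486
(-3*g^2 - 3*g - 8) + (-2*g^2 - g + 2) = -5*g^2 - 4*g - 6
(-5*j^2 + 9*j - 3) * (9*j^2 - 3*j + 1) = -45*j^4 + 96*j^3 - 59*j^2 + 18*j - 3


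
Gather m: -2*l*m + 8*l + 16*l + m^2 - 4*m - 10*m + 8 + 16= 24*l + m^2 + m*(-2*l - 14) + 24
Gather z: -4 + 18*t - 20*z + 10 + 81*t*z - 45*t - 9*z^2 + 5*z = -27*t - 9*z^2 + z*(81*t - 15) + 6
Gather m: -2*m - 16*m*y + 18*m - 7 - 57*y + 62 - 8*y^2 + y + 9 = m*(16 - 16*y) - 8*y^2 - 56*y + 64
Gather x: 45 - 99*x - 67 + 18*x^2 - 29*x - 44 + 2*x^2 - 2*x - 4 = 20*x^2 - 130*x - 70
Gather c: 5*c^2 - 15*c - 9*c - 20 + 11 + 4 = 5*c^2 - 24*c - 5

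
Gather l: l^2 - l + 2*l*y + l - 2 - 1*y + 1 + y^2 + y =l^2 + 2*l*y + y^2 - 1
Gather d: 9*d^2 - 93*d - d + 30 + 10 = 9*d^2 - 94*d + 40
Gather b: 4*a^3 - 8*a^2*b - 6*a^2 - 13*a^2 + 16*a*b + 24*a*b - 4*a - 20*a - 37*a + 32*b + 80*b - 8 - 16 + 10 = 4*a^3 - 19*a^2 - 61*a + b*(-8*a^2 + 40*a + 112) - 14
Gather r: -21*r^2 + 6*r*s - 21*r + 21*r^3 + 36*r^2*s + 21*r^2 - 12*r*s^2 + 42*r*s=21*r^3 + 36*r^2*s + r*(-12*s^2 + 48*s - 21)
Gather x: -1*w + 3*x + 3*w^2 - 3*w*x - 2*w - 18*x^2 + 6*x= 3*w^2 - 3*w - 18*x^2 + x*(9 - 3*w)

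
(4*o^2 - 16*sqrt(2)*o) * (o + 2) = 4*o^3 - 16*sqrt(2)*o^2 + 8*o^2 - 32*sqrt(2)*o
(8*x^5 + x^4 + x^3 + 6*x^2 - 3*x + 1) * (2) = 16*x^5 + 2*x^4 + 2*x^3 + 12*x^2 - 6*x + 2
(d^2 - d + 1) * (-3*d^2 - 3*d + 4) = -3*d^4 + 4*d^2 - 7*d + 4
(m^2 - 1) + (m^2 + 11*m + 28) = 2*m^2 + 11*m + 27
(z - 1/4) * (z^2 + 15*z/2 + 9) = z^3 + 29*z^2/4 + 57*z/8 - 9/4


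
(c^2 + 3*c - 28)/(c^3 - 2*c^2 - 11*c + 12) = (c + 7)/(c^2 + 2*c - 3)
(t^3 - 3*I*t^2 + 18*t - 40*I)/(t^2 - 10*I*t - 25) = (t^2 + 2*I*t + 8)/(t - 5*I)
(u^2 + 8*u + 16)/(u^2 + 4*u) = (u + 4)/u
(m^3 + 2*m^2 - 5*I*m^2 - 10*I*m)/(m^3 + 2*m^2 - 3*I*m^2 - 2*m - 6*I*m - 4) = m*(m - 5*I)/(m^2 - 3*I*m - 2)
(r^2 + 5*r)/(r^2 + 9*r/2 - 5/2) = 2*r/(2*r - 1)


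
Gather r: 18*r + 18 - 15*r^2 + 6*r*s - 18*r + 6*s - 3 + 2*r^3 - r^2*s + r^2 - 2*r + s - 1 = 2*r^3 + r^2*(-s - 14) + r*(6*s - 2) + 7*s + 14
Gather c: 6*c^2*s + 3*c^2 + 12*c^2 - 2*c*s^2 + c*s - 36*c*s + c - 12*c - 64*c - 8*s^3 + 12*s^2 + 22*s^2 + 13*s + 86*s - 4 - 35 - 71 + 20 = c^2*(6*s + 15) + c*(-2*s^2 - 35*s - 75) - 8*s^3 + 34*s^2 + 99*s - 90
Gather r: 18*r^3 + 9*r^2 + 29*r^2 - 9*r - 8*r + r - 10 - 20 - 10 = 18*r^3 + 38*r^2 - 16*r - 40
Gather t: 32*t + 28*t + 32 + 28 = 60*t + 60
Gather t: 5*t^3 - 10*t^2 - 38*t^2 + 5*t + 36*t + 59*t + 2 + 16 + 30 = 5*t^3 - 48*t^2 + 100*t + 48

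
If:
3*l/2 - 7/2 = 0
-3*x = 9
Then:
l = 7/3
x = -3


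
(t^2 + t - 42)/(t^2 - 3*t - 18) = (t + 7)/(t + 3)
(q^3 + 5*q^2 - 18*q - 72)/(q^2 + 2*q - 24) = q + 3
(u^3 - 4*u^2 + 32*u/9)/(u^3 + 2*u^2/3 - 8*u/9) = (9*u^2 - 36*u + 32)/(9*u^2 + 6*u - 8)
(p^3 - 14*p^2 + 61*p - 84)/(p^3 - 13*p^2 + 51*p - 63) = (p - 4)/(p - 3)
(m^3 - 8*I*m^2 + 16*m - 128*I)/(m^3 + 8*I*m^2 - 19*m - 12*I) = (m^2 - 12*I*m - 32)/(m^2 + 4*I*m - 3)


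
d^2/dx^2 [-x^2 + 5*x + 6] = -2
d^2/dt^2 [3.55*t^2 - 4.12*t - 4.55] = 7.10000000000000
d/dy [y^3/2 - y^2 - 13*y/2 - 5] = 3*y^2/2 - 2*y - 13/2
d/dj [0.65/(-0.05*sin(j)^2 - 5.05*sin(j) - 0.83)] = (0.065*sin(j) + 3.2825)*cos(j)/(0.05*sin(j)^2 + 5.05*sin(j) + 0.83)^2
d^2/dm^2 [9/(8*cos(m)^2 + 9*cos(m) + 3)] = 9*(-256*sin(m)^4 + 113*sin(m)^2 + 297*cos(m) - 54*cos(3*m) + 257)/(-8*sin(m)^2 + 9*cos(m) + 11)^3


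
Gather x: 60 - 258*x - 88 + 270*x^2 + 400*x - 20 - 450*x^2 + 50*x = -180*x^2 + 192*x - 48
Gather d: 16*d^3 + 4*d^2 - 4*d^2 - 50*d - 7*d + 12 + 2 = 16*d^3 - 57*d + 14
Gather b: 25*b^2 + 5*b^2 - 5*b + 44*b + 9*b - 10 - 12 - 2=30*b^2 + 48*b - 24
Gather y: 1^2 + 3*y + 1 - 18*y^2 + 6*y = -18*y^2 + 9*y + 2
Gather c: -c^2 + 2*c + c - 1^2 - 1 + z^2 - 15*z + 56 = -c^2 + 3*c + z^2 - 15*z + 54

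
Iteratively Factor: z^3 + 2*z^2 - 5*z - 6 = (z + 1)*(z^2 + z - 6) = (z - 2)*(z + 1)*(z + 3)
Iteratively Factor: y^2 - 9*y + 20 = (y - 5)*(y - 4)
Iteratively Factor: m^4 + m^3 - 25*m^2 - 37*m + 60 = (m + 4)*(m^3 - 3*m^2 - 13*m + 15) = (m - 5)*(m + 4)*(m^2 + 2*m - 3) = (m - 5)*(m + 3)*(m + 4)*(m - 1)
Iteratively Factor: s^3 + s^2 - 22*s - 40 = (s + 2)*(s^2 - s - 20) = (s + 2)*(s + 4)*(s - 5)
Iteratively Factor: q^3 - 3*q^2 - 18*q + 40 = (q - 5)*(q^2 + 2*q - 8) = (q - 5)*(q - 2)*(q + 4)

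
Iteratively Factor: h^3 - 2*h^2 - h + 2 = (h - 1)*(h^2 - h - 2) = (h - 2)*(h - 1)*(h + 1)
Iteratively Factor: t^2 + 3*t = (t + 3)*(t)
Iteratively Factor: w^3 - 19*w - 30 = (w + 2)*(w^2 - 2*w - 15) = (w + 2)*(w + 3)*(w - 5)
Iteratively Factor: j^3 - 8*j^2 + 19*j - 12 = (j - 4)*(j^2 - 4*j + 3) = (j - 4)*(j - 3)*(j - 1)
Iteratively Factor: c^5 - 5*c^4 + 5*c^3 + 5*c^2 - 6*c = (c)*(c^4 - 5*c^3 + 5*c^2 + 5*c - 6) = c*(c - 3)*(c^3 - 2*c^2 - c + 2) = c*(c - 3)*(c - 2)*(c^2 - 1) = c*(c - 3)*(c - 2)*(c + 1)*(c - 1)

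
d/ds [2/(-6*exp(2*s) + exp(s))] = 2*(12*exp(s) - 1)*exp(-s)/(6*exp(s) - 1)^2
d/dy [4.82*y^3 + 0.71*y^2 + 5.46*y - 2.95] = 14.46*y^2 + 1.42*y + 5.46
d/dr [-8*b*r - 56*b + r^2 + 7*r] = -8*b + 2*r + 7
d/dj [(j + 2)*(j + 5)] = 2*j + 7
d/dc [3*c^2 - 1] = 6*c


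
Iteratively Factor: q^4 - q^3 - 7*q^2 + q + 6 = (q - 3)*(q^3 + 2*q^2 - q - 2) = (q - 3)*(q + 2)*(q^2 - 1) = (q - 3)*(q - 1)*(q + 2)*(q + 1)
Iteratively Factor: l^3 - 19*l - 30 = (l + 2)*(l^2 - 2*l - 15) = (l - 5)*(l + 2)*(l + 3)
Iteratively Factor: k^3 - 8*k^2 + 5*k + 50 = (k + 2)*(k^2 - 10*k + 25) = (k - 5)*(k + 2)*(k - 5)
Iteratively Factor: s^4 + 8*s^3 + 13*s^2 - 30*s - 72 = (s + 3)*(s^3 + 5*s^2 - 2*s - 24) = (s - 2)*(s + 3)*(s^2 + 7*s + 12) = (s - 2)*(s + 3)^2*(s + 4)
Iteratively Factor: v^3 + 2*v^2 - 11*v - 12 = (v - 3)*(v^2 + 5*v + 4) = (v - 3)*(v + 4)*(v + 1)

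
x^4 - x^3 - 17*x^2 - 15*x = x*(x - 5)*(x + 1)*(x + 3)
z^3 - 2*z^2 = z^2*(z - 2)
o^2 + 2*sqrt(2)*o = o*(o + 2*sqrt(2))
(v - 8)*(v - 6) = v^2 - 14*v + 48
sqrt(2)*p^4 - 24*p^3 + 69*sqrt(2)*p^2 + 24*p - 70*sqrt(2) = (p - 1)*(p - 7*sqrt(2))*(p - 5*sqrt(2))*(sqrt(2)*p + sqrt(2))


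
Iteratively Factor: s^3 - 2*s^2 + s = (s - 1)*(s^2 - s) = (s - 1)^2*(s)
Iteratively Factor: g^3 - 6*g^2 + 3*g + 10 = (g - 5)*(g^2 - g - 2) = (g - 5)*(g + 1)*(g - 2)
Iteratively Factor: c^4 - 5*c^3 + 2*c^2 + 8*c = (c)*(c^3 - 5*c^2 + 2*c + 8) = c*(c + 1)*(c^2 - 6*c + 8) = c*(c - 4)*(c + 1)*(c - 2)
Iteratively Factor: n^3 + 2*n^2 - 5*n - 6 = (n + 1)*(n^2 + n - 6) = (n + 1)*(n + 3)*(n - 2)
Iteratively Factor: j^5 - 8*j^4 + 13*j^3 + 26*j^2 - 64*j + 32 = (j - 4)*(j^4 - 4*j^3 - 3*j^2 + 14*j - 8) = (j - 4)*(j - 1)*(j^3 - 3*j^2 - 6*j + 8) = (j - 4)*(j - 1)*(j + 2)*(j^2 - 5*j + 4) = (j - 4)*(j - 1)^2*(j + 2)*(j - 4)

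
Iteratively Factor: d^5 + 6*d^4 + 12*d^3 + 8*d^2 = (d)*(d^4 + 6*d^3 + 12*d^2 + 8*d) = d*(d + 2)*(d^3 + 4*d^2 + 4*d) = d*(d + 2)^2*(d^2 + 2*d) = d^2*(d + 2)^2*(d + 2)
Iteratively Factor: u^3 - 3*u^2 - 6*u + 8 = (u + 2)*(u^2 - 5*u + 4) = (u - 1)*(u + 2)*(u - 4)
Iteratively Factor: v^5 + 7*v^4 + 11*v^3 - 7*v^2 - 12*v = (v)*(v^4 + 7*v^3 + 11*v^2 - 7*v - 12) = v*(v + 3)*(v^3 + 4*v^2 - v - 4) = v*(v + 3)*(v + 4)*(v^2 - 1) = v*(v - 1)*(v + 3)*(v + 4)*(v + 1)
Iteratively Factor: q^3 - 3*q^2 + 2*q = (q - 2)*(q^2 - q) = (q - 2)*(q - 1)*(q)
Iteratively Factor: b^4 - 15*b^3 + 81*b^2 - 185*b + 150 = (b - 5)*(b^3 - 10*b^2 + 31*b - 30) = (b - 5)^2*(b^2 - 5*b + 6) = (b - 5)^2*(b - 2)*(b - 3)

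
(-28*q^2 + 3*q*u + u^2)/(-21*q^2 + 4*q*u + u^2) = (4*q - u)/(3*q - u)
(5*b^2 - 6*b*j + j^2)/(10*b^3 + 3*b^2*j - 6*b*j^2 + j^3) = (b - j)/(2*b^2 + b*j - j^2)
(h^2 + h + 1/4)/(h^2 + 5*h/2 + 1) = (h + 1/2)/(h + 2)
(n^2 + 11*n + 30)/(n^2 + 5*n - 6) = (n + 5)/(n - 1)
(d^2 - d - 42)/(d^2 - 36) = (d - 7)/(d - 6)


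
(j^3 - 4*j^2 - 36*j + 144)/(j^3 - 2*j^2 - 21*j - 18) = (j^2 + 2*j - 24)/(j^2 + 4*j + 3)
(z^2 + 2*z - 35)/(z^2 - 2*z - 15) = (z + 7)/(z + 3)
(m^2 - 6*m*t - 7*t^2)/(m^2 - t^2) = (-m + 7*t)/(-m + t)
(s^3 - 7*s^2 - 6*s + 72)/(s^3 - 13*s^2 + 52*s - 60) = (s^2 - s - 12)/(s^2 - 7*s + 10)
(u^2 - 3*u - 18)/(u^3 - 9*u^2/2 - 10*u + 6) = 2*(u + 3)/(2*u^2 + 3*u - 2)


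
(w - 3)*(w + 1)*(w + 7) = w^3 + 5*w^2 - 17*w - 21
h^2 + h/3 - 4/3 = (h - 1)*(h + 4/3)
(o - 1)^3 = o^3 - 3*o^2 + 3*o - 1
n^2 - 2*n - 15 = (n - 5)*(n + 3)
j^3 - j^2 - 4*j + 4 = (j - 2)*(j - 1)*(j + 2)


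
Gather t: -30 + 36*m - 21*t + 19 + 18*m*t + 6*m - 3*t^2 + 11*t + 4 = 42*m - 3*t^2 + t*(18*m - 10) - 7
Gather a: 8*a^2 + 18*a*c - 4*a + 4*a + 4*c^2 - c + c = 8*a^2 + 18*a*c + 4*c^2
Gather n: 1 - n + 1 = 2 - n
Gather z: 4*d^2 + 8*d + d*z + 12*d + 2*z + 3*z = 4*d^2 + 20*d + z*(d + 5)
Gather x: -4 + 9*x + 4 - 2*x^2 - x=-2*x^2 + 8*x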